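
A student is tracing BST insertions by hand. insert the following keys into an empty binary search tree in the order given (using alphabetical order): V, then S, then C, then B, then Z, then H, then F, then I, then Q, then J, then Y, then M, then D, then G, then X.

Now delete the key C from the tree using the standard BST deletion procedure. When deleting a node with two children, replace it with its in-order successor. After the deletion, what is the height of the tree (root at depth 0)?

Insert V: tree is empty, so V becomes the root.
Insert S: S < V → go left. Place as left child of V.
Insert C: C < V → go left; C < S → go left. Place as left child of S.
Insert B: B < V → go left; B < S → go left; B < C → go left. Place as left child of C.
Insert Z: Z > V → go right. Place as right child of V.
Insert H: H < V → go left; H < S → go left; H > C → go right. Place as right child of C.
Insert F: F < V → go left; F < S → go left; F > C → go right; F < H → go left. Place as left child of H.
Insert I: I < V → go left; I < S → go left; I > C → go right; I > H → go right. Place as right child of H.
Insert Q: Q < V → go left; Q < S → go left; Q > C → go right; Q > H → go right; Q > I → go right. Place as right child of I.
Insert J: J < V → go left; J < S → go left; J > C → go right; J > H → go right; J > I → go right; J < Q → go left. Place as left child of Q.
Insert Y: Y > V → go right; Y < Z → go left. Place as left child of Z.
Insert M: M < V → go left; M < S → go left; M > C → go right; M > H → go right; M > I → go right; M < Q → go left; M > J → go right. Place as right child of J.
Insert D: D < V → go left; D < S → go left; D > C → go right; D < H → go left; D < F → go left. Place as left child of F.
Insert G: G < V → go left; G < S → go left; G > C → go right; G < H → go left; G > F → go right. Place as right child of F.
Insert X: X > V → go right; X < Z → go left; X < Y → go left. Place as left child of Y.

Delete C (two children — replace with in-order successor).
After deletion, deepest node is M at depth 7.

7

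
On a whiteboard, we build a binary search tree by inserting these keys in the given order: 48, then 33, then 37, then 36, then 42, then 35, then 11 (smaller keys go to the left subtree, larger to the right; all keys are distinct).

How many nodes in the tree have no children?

48: root
33: left child of 48 (depth 1)
37: right child of 33 (depth 2)
36: left child of 37 (depth 3)
42: right child of 37 (depth 3)
35: left child of 36 (depth 4)
11: left child of 33 (depth 2)

Leaves: 11, 35, 42 — 3 in total.

3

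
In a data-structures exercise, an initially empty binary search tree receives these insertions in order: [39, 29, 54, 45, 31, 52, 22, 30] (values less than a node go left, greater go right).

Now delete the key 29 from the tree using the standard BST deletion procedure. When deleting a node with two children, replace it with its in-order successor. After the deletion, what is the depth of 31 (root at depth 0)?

Insert 39: tree is empty, so 39 becomes the root.
Insert 29: 29 < 39 → go left. Place as left child of 39.
Insert 54: 54 > 39 → go right. Place as right child of 39.
Insert 45: 45 > 39 → go right; 45 < 54 → go left. Place as left child of 54.
Insert 31: 31 < 39 → go left; 31 > 29 → go right. Place as right child of 29.
Insert 52: 52 > 39 → go right; 52 < 54 → go left; 52 > 45 → go right. Place as right child of 45.
Insert 22: 22 < 39 → go left; 22 < 29 → go left. Place as left child of 29.
Insert 30: 30 < 39 → go left; 30 > 29 → go right; 30 < 31 → go left. Place as left child of 31.

Delete 29 (two children — replace with in-order successor).
After deletion, path to 31: 39 → 30 → 31.

2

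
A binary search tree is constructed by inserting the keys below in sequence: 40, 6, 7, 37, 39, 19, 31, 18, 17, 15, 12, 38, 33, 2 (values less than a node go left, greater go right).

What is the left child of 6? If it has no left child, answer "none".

Resulting structure (node: left, right):
  40: L=6, R=–
  6: L=2, R=7
  7: L=–, R=37
  37: L=19, R=39
  39: L=38, R=–
  19: L=18, R=31
  31: L=–, R=33
  18: L=17, R=–
  17: L=15, R=–
  15: L=12, R=–
  12: L=–, R=–
  38: L=–, R=–
  33: L=–, R=–
  2: L=–, R=–

2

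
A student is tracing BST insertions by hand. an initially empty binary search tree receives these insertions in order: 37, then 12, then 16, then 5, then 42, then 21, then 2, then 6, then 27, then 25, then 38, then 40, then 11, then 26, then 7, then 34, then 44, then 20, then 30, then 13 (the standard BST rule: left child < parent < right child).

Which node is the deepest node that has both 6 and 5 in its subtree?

5

Insert 37: tree is empty, so 37 becomes the root.
Insert 12: 12 < 37 → go left. Place as left child of 37.
Insert 16: 16 < 37 → go left; 16 > 12 → go right. Place as right child of 12.
Insert 5: 5 < 37 → go left; 5 < 12 → go left. Place as left child of 12.
Insert 42: 42 > 37 → go right. Place as right child of 37.
Insert 21: 21 < 37 → go left; 21 > 12 → go right; 21 > 16 → go right. Place as right child of 16.
Insert 2: 2 < 37 → go left; 2 < 12 → go left; 2 < 5 → go left. Place as left child of 5.
Insert 6: 6 < 37 → go left; 6 < 12 → go left; 6 > 5 → go right. Place as right child of 5.
Insert 27: 27 < 37 → go left; 27 > 12 → go right; 27 > 16 → go right; 27 > 21 → go right. Place as right child of 21.
Insert 25: 25 < 37 → go left; 25 > 12 → go right; 25 > 16 → go right; 25 > 21 → go right; 25 < 27 → go left. Place as left child of 27.
Insert 38: 38 > 37 → go right; 38 < 42 → go left. Place as left child of 42.
Insert 40: 40 > 37 → go right; 40 < 42 → go left; 40 > 38 → go right. Place as right child of 38.
Insert 11: 11 < 37 → go left; 11 < 12 → go left; 11 > 5 → go right; 11 > 6 → go right. Place as right child of 6.
Insert 26: 26 < 37 → go left; 26 > 12 → go right; 26 > 16 → go right; 26 > 21 → go right; 26 < 27 → go left; 26 > 25 → go right. Place as right child of 25.
Insert 7: 7 < 37 → go left; 7 < 12 → go left; 7 > 5 → go right; 7 > 6 → go right; 7 < 11 → go left. Place as left child of 11.
Insert 34: 34 < 37 → go left; 34 > 12 → go right; 34 > 16 → go right; 34 > 21 → go right; 34 > 27 → go right. Place as right child of 27.
Insert 44: 44 > 37 → go right; 44 > 42 → go right. Place as right child of 42.
Insert 20: 20 < 37 → go left; 20 > 12 → go right; 20 > 16 → go right; 20 < 21 → go left. Place as left child of 21.
Insert 30: 30 < 37 → go left; 30 > 12 → go right; 30 > 16 → go right; 30 > 21 → go right; 30 > 27 → go right; 30 < 34 → go left. Place as left child of 34.
Insert 13: 13 < 37 → go left; 13 > 12 → go right; 13 < 16 → go left. Place as left child of 16.

Path to 6: 37 → 12 → 5 → 6
Path to 5: 37 → 12 → 5
5 lies on both paths and is an ancestor of the other node.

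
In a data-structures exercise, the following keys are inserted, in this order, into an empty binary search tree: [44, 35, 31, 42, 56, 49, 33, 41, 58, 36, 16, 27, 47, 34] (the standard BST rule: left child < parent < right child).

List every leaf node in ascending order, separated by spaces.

27 34 36 47 58

44: root
35: left child of 44 (depth 1)
31: left child of 35 (depth 2)
42: right child of 35 (depth 2)
56: right child of 44 (depth 1)
49: left child of 56 (depth 2)
33: right child of 31 (depth 3)
41: left child of 42 (depth 3)
58: right child of 56 (depth 2)
36: left child of 41 (depth 4)
16: left child of 31 (depth 3)
27: right child of 16 (depth 4)
47: left child of 49 (depth 3)
34: right child of 33 (depth 4)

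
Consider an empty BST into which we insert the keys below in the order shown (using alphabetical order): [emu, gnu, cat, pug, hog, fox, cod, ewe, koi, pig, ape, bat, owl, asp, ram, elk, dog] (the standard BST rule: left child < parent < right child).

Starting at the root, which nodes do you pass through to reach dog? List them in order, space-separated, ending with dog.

Resulting structure (node: left, right):
  emu: L=cat, R=gnu
  gnu: L=fox, R=pug
  cat: L=ape, R=cod
  pug: L=hog, R=ram
  hog: L=–, R=koi
  fox: L=ewe, R=–
  cod: L=–, R=elk
  ewe: L=–, R=–
  koi: L=–, R=pig
  pig: L=owl, R=–
  ape: L=–, R=bat
  bat: L=asp, R=–
  owl: L=–, R=–
  asp: L=–, R=–
  ram: L=–, R=–
  elk: L=dog, R=–
  dog: L=–, R=–

emu cat cod elk dog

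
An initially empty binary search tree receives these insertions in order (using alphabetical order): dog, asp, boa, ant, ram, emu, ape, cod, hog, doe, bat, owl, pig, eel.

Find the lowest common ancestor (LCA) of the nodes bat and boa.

dog: root
asp: left child of dog (depth 1)
boa: right child of asp (depth 2)
ant: left child of asp (depth 2)
ram: right child of dog (depth 1)
emu: left child of ram (depth 2)
ape: right child of ant (depth 3)
cod: right child of boa (depth 3)
hog: right child of emu (depth 3)
doe: right child of cod (depth 4)
bat: left child of boa (depth 3)
owl: right child of hog (depth 4)
pig: right child of owl (depth 5)
eel: left child of emu (depth 3)

Path to bat: dog → asp → boa → bat
Path to boa: dog → asp → boa
boa lies on both paths and is an ancestor of the other node.

boa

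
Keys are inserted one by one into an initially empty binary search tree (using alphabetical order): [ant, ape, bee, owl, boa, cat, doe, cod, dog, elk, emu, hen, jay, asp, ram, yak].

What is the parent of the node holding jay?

hen

Resulting structure (node: left, right):
  ant: L=–, R=ape
  ape: L=–, R=bee
  bee: L=asp, R=owl
  owl: L=boa, R=ram
  boa: L=–, R=cat
  cat: L=–, R=doe
  doe: L=cod, R=dog
  cod: L=–, R=–
  dog: L=–, R=elk
  elk: L=–, R=emu
  emu: L=–, R=hen
  hen: L=–, R=jay
  jay: L=–, R=–
  asp: L=–, R=–
  ram: L=–, R=yak
  yak: L=–, R=–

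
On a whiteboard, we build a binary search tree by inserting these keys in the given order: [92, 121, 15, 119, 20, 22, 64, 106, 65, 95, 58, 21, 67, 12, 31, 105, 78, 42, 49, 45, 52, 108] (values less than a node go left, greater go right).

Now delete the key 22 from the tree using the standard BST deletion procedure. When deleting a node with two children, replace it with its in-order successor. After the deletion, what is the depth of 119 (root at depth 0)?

Insert 92: tree is empty, so 92 becomes the root.
Insert 121: 121 > 92 → go right. Place as right child of 92.
Insert 15: 15 < 92 → go left. Place as left child of 92.
Insert 119: 119 > 92 → go right; 119 < 121 → go left. Place as left child of 121.
Insert 20: 20 < 92 → go left; 20 > 15 → go right. Place as right child of 15.
Insert 22: 22 < 92 → go left; 22 > 15 → go right; 22 > 20 → go right. Place as right child of 20.
Insert 64: 64 < 92 → go left; 64 > 15 → go right; 64 > 20 → go right; 64 > 22 → go right. Place as right child of 22.
Insert 106: 106 > 92 → go right; 106 < 121 → go left; 106 < 119 → go left. Place as left child of 119.
Insert 65: 65 < 92 → go left; 65 > 15 → go right; 65 > 20 → go right; 65 > 22 → go right; 65 > 64 → go right. Place as right child of 64.
Insert 95: 95 > 92 → go right; 95 < 121 → go left; 95 < 119 → go left; 95 < 106 → go left. Place as left child of 106.
Insert 58: 58 < 92 → go left; 58 > 15 → go right; 58 > 20 → go right; 58 > 22 → go right; 58 < 64 → go left. Place as left child of 64.
Insert 21: 21 < 92 → go left; 21 > 15 → go right; 21 > 20 → go right; 21 < 22 → go left. Place as left child of 22.
Insert 67: 67 < 92 → go left; 67 > 15 → go right; 67 > 20 → go right; 67 > 22 → go right; 67 > 64 → go right; 67 > 65 → go right. Place as right child of 65.
Insert 12: 12 < 92 → go left; 12 < 15 → go left. Place as left child of 15.
Insert 31: 31 < 92 → go left; 31 > 15 → go right; 31 > 20 → go right; 31 > 22 → go right; 31 < 64 → go left; 31 < 58 → go left. Place as left child of 58.
Insert 105: 105 > 92 → go right; 105 < 121 → go left; 105 < 119 → go left; 105 < 106 → go left; 105 > 95 → go right. Place as right child of 95.
Insert 78: 78 < 92 → go left; 78 > 15 → go right; 78 > 20 → go right; 78 > 22 → go right; 78 > 64 → go right; 78 > 65 → go right; 78 > 67 → go right. Place as right child of 67.
Insert 42: 42 < 92 → go left; 42 > 15 → go right; 42 > 20 → go right; 42 > 22 → go right; 42 < 64 → go left; 42 < 58 → go left; 42 > 31 → go right. Place as right child of 31.
Insert 49: 49 < 92 → go left; 49 > 15 → go right; 49 > 20 → go right; 49 > 22 → go right; 49 < 64 → go left; 49 < 58 → go left; 49 > 31 → go right; 49 > 42 → go right. Place as right child of 42.
Insert 45: 45 < 92 → go left; 45 > 15 → go right; 45 > 20 → go right; 45 > 22 → go right; 45 < 64 → go left; 45 < 58 → go left; 45 > 31 → go right; 45 > 42 → go right; 45 < 49 → go left. Place as left child of 49.
Insert 52: 52 < 92 → go left; 52 > 15 → go right; 52 > 20 → go right; 52 > 22 → go right; 52 < 64 → go left; 52 < 58 → go left; 52 > 31 → go right; 52 > 42 → go right; 52 > 49 → go right. Place as right child of 49.
Insert 108: 108 > 92 → go right; 108 < 121 → go left; 108 < 119 → go left; 108 > 106 → go right. Place as right child of 106.

Delete 22 (two children — replace with in-order successor).
After deletion, path to 119: 92 → 121 → 119.

2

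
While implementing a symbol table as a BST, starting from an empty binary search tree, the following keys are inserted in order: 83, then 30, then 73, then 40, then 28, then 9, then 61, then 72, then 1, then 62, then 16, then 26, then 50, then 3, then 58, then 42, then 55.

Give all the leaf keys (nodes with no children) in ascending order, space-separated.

3 26 42 55 62

Insert 83: tree is empty, so 83 becomes the root.
Insert 30: 30 < 83 → go left. Place as left child of 83.
Insert 73: 73 < 83 → go left; 73 > 30 → go right. Place as right child of 30.
Insert 40: 40 < 83 → go left; 40 > 30 → go right; 40 < 73 → go left. Place as left child of 73.
Insert 28: 28 < 83 → go left; 28 < 30 → go left. Place as left child of 30.
Insert 9: 9 < 83 → go left; 9 < 30 → go left; 9 < 28 → go left. Place as left child of 28.
Insert 61: 61 < 83 → go left; 61 > 30 → go right; 61 < 73 → go left; 61 > 40 → go right. Place as right child of 40.
Insert 72: 72 < 83 → go left; 72 > 30 → go right; 72 < 73 → go left; 72 > 40 → go right; 72 > 61 → go right. Place as right child of 61.
Insert 1: 1 < 83 → go left; 1 < 30 → go left; 1 < 28 → go left; 1 < 9 → go left. Place as left child of 9.
Insert 62: 62 < 83 → go left; 62 > 30 → go right; 62 < 73 → go left; 62 > 40 → go right; 62 > 61 → go right; 62 < 72 → go left. Place as left child of 72.
Insert 16: 16 < 83 → go left; 16 < 30 → go left; 16 < 28 → go left; 16 > 9 → go right. Place as right child of 9.
Insert 26: 26 < 83 → go left; 26 < 30 → go left; 26 < 28 → go left; 26 > 9 → go right; 26 > 16 → go right. Place as right child of 16.
Insert 50: 50 < 83 → go left; 50 > 30 → go right; 50 < 73 → go left; 50 > 40 → go right; 50 < 61 → go left. Place as left child of 61.
Insert 3: 3 < 83 → go left; 3 < 30 → go left; 3 < 28 → go left; 3 < 9 → go left; 3 > 1 → go right. Place as right child of 1.
Insert 58: 58 < 83 → go left; 58 > 30 → go right; 58 < 73 → go left; 58 > 40 → go right; 58 < 61 → go left; 58 > 50 → go right. Place as right child of 50.
Insert 42: 42 < 83 → go left; 42 > 30 → go right; 42 < 73 → go left; 42 > 40 → go right; 42 < 61 → go left; 42 < 50 → go left. Place as left child of 50.
Insert 55: 55 < 83 → go left; 55 > 30 → go right; 55 < 73 → go left; 55 > 40 → go right; 55 < 61 → go left; 55 > 50 → go right; 55 < 58 → go left. Place as left child of 58.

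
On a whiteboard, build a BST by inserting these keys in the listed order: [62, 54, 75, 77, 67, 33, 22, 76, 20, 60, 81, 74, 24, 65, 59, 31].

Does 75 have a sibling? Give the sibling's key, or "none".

Resulting structure (node: left, right):
  62: L=54, R=75
  54: L=33, R=60
  75: L=67, R=77
  77: L=76, R=81
  67: L=65, R=74
  33: L=22, R=–
  22: L=20, R=24
  76: L=–, R=–
  20: L=–, R=–
  60: L=59, R=–
  81: L=–, R=–
  74: L=–, R=–
  24: L=–, R=31
  65: L=–, R=–
  59: L=–, R=–
  31: L=–, R=–

75's parent is 62; the other child of 62 is 54.

54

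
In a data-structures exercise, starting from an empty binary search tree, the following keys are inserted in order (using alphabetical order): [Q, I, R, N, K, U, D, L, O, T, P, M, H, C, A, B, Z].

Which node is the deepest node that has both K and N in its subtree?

Q: root
I: left child of Q (depth 1)
R: right child of Q (depth 1)
N: right child of I (depth 2)
K: left child of N (depth 3)
U: right child of R (depth 2)
D: left child of I (depth 2)
L: right child of K (depth 4)
O: right child of N (depth 3)
T: left child of U (depth 3)
P: right child of O (depth 4)
M: right child of L (depth 5)
H: right child of D (depth 3)
C: left child of D (depth 3)
A: left child of C (depth 4)
B: right child of A (depth 5)
Z: right child of U (depth 3)

Path to K: Q → I → N → K
Path to N: Q → I → N
N lies on both paths and is an ancestor of the other node.

N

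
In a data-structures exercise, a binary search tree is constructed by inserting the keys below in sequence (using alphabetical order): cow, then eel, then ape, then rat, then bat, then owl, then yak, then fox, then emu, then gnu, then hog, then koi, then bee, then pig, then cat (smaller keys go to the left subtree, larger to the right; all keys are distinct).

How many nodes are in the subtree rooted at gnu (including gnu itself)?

Insert cow: tree is empty, so cow becomes the root.
Insert eel: eel > cow → go right. Place as right child of cow.
Insert ape: ape < cow → go left. Place as left child of cow.
Insert rat: rat > cow → go right; rat > eel → go right. Place as right child of eel.
Insert bat: bat < cow → go left; bat > ape → go right. Place as right child of ape.
Insert owl: owl > cow → go right; owl > eel → go right; owl < rat → go left. Place as left child of rat.
Insert yak: yak > cow → go right; yak > eel → go right; yak > rat → go right. Place as right child of rat.
Insert fox: fox > cow → go right; fox > eel → go right; fox < rat → go left; fox < owl → go left. Place as left child of owl.
Insert emu: emu > cow → go right; emu > eel → go right; emu < rat → go left; emu < owl → go left; emu < fox → go left. Place as left child of fox.
Insert gnu: gnu > cow → go right; gnu > eel → go right; gnu < rat → go left; gnu < owl → go left; gnu > fox → go right. Place as right child of fox.
Insert hog: hog > cow → go right; hog > eel → go right; hog < rat → go left; hog < owl → go left; hog > fox → go right; hog > gnu → go right. Place as right child of gnu.
Insert koi: koi > cow → go right; koi > eel → go right; koi < rat → go left; koi < owl → go left; koi > fox → go right; koi > gnu → go right; koi > hog → go right. Place as right child of hog.
Insert bee: bee < cow → go left; bee > ape → go right; bee > bat → go right. Place as right child of bat.
Insert pig: pig > cow → go right; pig > eel → go right; pig < rat → go left; pig > owl → go right. Place as right child of owl.
Insert cat: cat < cow → go left; cat > ape → go right; cat > bat → go right; cat > bee → go right. Place as right child of bee.

Subtree rooted at gnu contains: gnu, hog, koi — 3 nodes.

3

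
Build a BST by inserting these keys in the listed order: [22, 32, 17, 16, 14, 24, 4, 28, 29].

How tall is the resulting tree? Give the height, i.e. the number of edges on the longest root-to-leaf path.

Resulting structure (node: left, right):
  22: L=17, R=32
  32: L=24, R=–
  17: L=16, R=–
  16: L=14, R=–
  14: L=4, R=–
  24: L=–, R=28
  4: L=–, R=–
  28: L=–, R=29
  29: L=–, R=–

The deepest node is 4 at depth 4.

4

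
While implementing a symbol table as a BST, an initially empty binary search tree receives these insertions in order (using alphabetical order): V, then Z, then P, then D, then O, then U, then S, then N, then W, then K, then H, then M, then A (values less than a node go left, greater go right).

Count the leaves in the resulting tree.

5

Insert V: tree is empty, so V becomes the root.
Insert Z: Z > V → go right. Place as right child of V.
Insert P: P < V → go left. Place as left child of V.
Insert D: D < V → go left; D < P → go left. Place as left child of P.
Insert O: O < V → go left; O < P → go left; O > D → go right. Place as right child of D.
Insert U: U < V → go left; U > P → go right. Place as right child of P.
Insert S: S < V → go left; S > P → go right; S < U → go left. Place as left child of U.
Insert N: N < V → go left; N < P → go left; N > D → go right; N < O → go left. Place as left child of O.
Insert W: W > V → go right; W < Z → go left. Place as left child of Z.
Insert K: K < V → go left; K < P → go left; K > D → go right; K < O → go left; K < N → go left. Place as left child of N.
Insert H: H < V → go left; H < P → go left; H > D → go right; H < O → go left; H < N → go left; H < K → go left. Place as left child of K.
Insert M: M < V → go left; M < P → go left; M > D → go right; M < O → go left; M < N → go left; M > K → go right. Place as right child of K.
Insert A: A < V → go left; A < P → go left; A < D → go left. Place as left child of D.

Leaves: A, H, M, S, W — 5 in total.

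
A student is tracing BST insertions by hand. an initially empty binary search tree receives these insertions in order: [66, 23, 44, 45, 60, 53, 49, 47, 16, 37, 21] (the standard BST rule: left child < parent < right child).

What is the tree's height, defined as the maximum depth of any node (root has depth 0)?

7

Insert 66: tree is empty, so 66 becomes the root.
Insert 23: 23 < 66 → go left. Place as left child of 66.
Insert 44: 44 < 66 → go left; 44 > 23 → go right. Place as right child of 23.
Insert 45: 45 < 66 → go left; 45 > 23 → go right; 45 > 44 → go right. Place as right child of 44.
Insert 60: 60 < 66 → go left; 60 > 23 → go right; 60 > 44 → go right; 60 > 45 → go right. Place as right child of 45.
Insert 53: 53 < 66 → go left; 53 > 23 → go right; 53 > 44 → go right; 53 > 45 → go right; 53 < 60 → go left. Place as left child of 60.
Insert 49: 49 < 66 → go left; 49 > 23 → go right; 49 > 44 → go right; 49 > 45 → go right; 49 < 60 → go left; 49 < 53 → go left. Place as left child of 53.
Insert 47: 47 < 66 → go left; 47 > 23 → go right; 47 > 44 → go right; 47 > 45 → go right; 47 < 60 → go left; 47 < 53 → go left; 47 < 49 → go left. Place as left child of 49.
Insert 16: 16 < 66 → go left; 16 < 23 → go left. Place as left child of 23.
Insert 37: 37 < 66 → go left; 37 > 23 → go right; 37 < 44 → go left. Place as left child of 44.
Insert 21: 21 < 66 → go left; 21 < 23 → go left; 21 > 16 → go right. Place as right child of 16.

The deepest node is 47 at depth 7.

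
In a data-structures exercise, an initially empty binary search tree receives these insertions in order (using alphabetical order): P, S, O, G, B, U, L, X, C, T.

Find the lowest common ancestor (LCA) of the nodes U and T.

U

P: root
S: right child of P (depth 1)
O: left child of P (depth 1)
G: left child of O (depth 2)
B: left child of G (depth 3)
U: right child of S (depth 2)
L: right child of G (depth 3)
X: right child of U (depth 3)
C: right child of B (depth 4)
T: left child of U (depth 3)

Path to U: P → S → U
Path to T: P → S → U → T
U lies on both paths and is an ancestor of the other node.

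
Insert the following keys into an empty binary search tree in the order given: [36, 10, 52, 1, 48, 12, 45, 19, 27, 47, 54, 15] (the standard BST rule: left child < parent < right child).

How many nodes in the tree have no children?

36: root
10: left child of 36 (depth 1)
52: right child of 36 (depth 1)
1: left child of 10 (depth 2)
48: left child of 52 (depth 2)
12: right child of 10 (depth 2)
45: left child of 48 (depth 3)
19: right child of 12 (depth 3)
27: right child of 19 (depth 4)
47: right child of 45 (depth 4)
54: right child of 52 (depth 2)
15: left child of 19 (depth 4)

Leaves: 1, 15, 27, 47, 54 — 5 in total.

5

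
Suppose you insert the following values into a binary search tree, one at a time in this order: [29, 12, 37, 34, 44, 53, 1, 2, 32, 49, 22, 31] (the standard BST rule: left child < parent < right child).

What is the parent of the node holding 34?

37

29: root
12: left child of 29 (depth 1)
37: right child of 29 (depth 1)
34: left child of 37 (depth 2)
44: right child of 37 (depth 2)
53: right child of 44 (depth 3)
1: left child of 12 (depth 2)
2: right child of 1 (depth 3)
32: left child of 34 (depth 3)
49: left child of 53 (depth 4)
22: right child of 12 (depth 2)
31: left child of 32 (depth 4)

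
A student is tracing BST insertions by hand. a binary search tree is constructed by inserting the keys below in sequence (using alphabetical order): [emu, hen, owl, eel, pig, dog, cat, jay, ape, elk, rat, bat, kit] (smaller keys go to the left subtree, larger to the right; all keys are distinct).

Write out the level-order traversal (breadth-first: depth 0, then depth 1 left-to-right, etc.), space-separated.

emu: root
hen: right child of emu (depth 1)
owl: right child of hen (depth 2)
eel: left child of emu (depth 1)
pig: right child of owl (depth 3)
dog: left child of eel (depth 2)
cat: left child of dog (depth 3)
jay: left child of owl (depth 3)
ape: left child of cat (depth 4)
elk: right child of eel (depth 2)
rat: right child of pig (depth 4)
bat: right child of ape (depth 5)
kit: right child of jay (depth 4)

emu eel hen dog elk owl cat jay pig ape kit rat bat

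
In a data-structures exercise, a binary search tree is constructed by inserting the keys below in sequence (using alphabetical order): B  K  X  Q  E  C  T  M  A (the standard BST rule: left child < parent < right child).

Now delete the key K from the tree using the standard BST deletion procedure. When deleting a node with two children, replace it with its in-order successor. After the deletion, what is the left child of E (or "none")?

C

Insert B: tree is empty, so B becomes the root.
Insert K: K > B → go right. Place as right child of B.
Insert X: X > B → go right; X > K → go right. Place as right child of K.
Insert Q: Q > B → go right; Q > K → go right; Q < X → go left. Place as left child of X.
Insert E: E > B → go right; E < K → go left. Place as left child of K.
Insert C: C > B → go right; C < K → go left; C < E → go left. Place as left child of E.
Insert T: T > B → go right; T > K → go right; T < X → go left; T > Q → go right. Place as right child of Q.
Insert M: M > B → go right; M > K → go right; M < X → go left; M < Q → go left. Place as left child of Q.
Insert A: A < B → go left. Place as left child of B.

Delete K (two children — replace with in-order successor).
After deletion, E's left child: C.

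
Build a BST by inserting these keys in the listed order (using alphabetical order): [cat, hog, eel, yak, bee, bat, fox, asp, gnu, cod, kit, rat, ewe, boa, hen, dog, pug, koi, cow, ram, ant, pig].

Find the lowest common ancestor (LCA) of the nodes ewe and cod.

Insert cat: tree is empty, so cat becomes the root.
Insert hog: hog > cat → go right. Place as right child of cat.
Insert eel: eel > cat → go right; eel < hog → go left. Place as left child of hog.
Insert yak: yak > cat → go right; yak > hog → go right. Place as right child of hog.
Insert bee: bee < cat → go left. Place as left child of cat.
Insert bat: bat < cat → go left; bat < bee → go left. Place as left child of bee.
Insert fox: fox > cat → go right; fox < hog → go left; fox > eel → go right. Place as right child of eel.
Insert asp: asp < cat → go left; asp < bee → go left; asp < bat → go left. Place as left child of bat.
Insert gnu: gnu > cat → go right; gnu < hog → go left; gnu > eel → go right; gnu > fox → go right. Place as right child of fox.
Insert cod: cod > cat → go right; cod < hog → go left; cod < eel → go left. Place as left child of eel.
Insert kit: kit > cat → go right; kit > hog → go right; kit < yak → go left. Place as left child of yak.
Insert rat: rat > cat → go right; rat > hog → go right; rat < yak → go left; rat > kit → go right. Place as right child of kit.
Insert ewe: ewe > cat → go right; ewe < hog → go left; ewe > eel → go right; ewe < fox → go left. Place as left child of fox.
Insert boa: boa < cat → go left; boa > bee → go right. Place as right child of bee.
Insert hen: hen > cat → go right; hen < hog → go left; hen > eel → go right; hen > fox → go right; hen > gnu → go right. Place as right child of gnu.
Insert dog: dog > cat → go right; dog < hog → go left; dog < eel → go left; dog > cod → go right. Place as right child of cod.
Insert pug: pug > cat → go right; pug > hog → go right; pug < yak → go left; pug > kit → go right; pug < rat → go left. Place as left child of rat.
Insert koi: koi > cat → go right; koi > hog → go right; koi < yak → go left; koi > kit → go right; koi < rat → go left; koi < pug → go left. Place as left child of pug.
Insert cow: cow > cat → go right; cow < hog → go left; cow < eel → go left; cow > cod → go right; cow < dog → go left. Place as left child of dog.
Insert ram: ram > cat → go right; ram > hog → go right; ram < yak → go left; ram > kit → go right; ram < rat → go left; ram > pug → go right. Place as right child of pug.
Insert ant: ant < cat → go left; ant < bee → go left; ant < bat → go left; ant < asp → go left. Place as left child of asp.
Insert pig: pig > cat → go right; pig > hog → go right; pig < yak → go left; pig > kit → go right; pig < rat → go left; pig < pug → go left; pig > koi → go right. Place as right child of koi.

Path to ewe: cat → hog → eel → fox → ewe
Path to cod: cat → hog → eel → cod
The paths share a prefix ending at eel, then split left and right.

eel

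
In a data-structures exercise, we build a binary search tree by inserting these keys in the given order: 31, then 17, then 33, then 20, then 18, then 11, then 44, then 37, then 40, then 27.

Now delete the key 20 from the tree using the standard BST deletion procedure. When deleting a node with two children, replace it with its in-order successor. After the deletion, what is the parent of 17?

31

Insert 31: tree is empty, so 31 becomes the root.
Insert 17: 17 < 31 → go left. Place as left child of 31.
Insert 33: 33 > 31 → go right. Place as right child of 31.
Insert 20: 20 < 31 → go left; 20 > 17 → go right. Place as right child of 17.
Insert 18: 18 < 31 → go left; 18 > 17 → go right; 18 < 20 → go left. Place as left child of 20.
Insert 11: 11 < 31 → go left; 11 < 17 → go left. Place as left child of 17.
Insert 44: 44 > 31 → go right; 44 > 33 → go right. Place as right child of 33.
Insert 37: 37 > 31 → go right; 37 > 33 → go right; 37 < 44 → go left. Place as left child of 44.
Insert 40: 40 > 31 → go right; 40 > 33 → go right; 40 < 44 → go left; 40 > 37 → go right. Place as right child of 37.
Insert 27: 27 < 31 → go left; 27 > 17 → go right; 27 > 20 → go right. Place as right child of 20.

Delete 20 (two children — replace with in-order successor).
After deletion, 17's parent is 31.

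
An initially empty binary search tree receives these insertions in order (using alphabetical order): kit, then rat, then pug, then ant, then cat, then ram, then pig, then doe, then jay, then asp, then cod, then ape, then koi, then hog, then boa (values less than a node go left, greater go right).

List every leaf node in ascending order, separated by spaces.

ape boa cod hog koi ram

kit: root
rat: right child of kit (depth 1)
pug: left child of rat (depth 2)
ant: left child of kit (depth 1)
cat: right child of ant (depth 2)
ram: right child of pug (depth 3)
pig: left child of pug (depth 3)
doe: right child of cat (depth 3)
jay: right child of doe (depth 4)
asp: left child of cat (depth 3)
cod: left child of doe (depth 4)
ape: left child of asp (depth 4)
koi: left child of pig (depth 4)
hog: left child of jay (depth 5)
boa: right child of asp (depth 4)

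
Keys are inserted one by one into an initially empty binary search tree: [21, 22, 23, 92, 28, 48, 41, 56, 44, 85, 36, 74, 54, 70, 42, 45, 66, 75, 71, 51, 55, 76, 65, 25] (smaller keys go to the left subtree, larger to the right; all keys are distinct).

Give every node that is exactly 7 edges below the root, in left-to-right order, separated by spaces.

21: root
22: right child of 21 (depth 1)
23: right child of 22 (depth 2)
92: right child of 23 (depth 3)
28: left child of 92 (depth 4)
48: right child of 28 (depth 5)
41: left child of 48 (depth 6)
56: right child of 48 (depth 6)
44: right child of 41 (depth 7)
85: right child of 56 (depth 7)
36: left child of 41 (depth 7)
74: left child of 85 (depth 8)
54: left child of 56 (depth 7)
70: left child of 74 (depth 9)
42: left child of 44 (depth 8)
45: right child of 44 (depth 8)
66: left child of 70 (depth 10)
75: right child of 74 (depth 9)
71: right child of 70 (depth 10)
51: left child of 54 (depth 8)
55: right child of 54 (depth 8)
76: right child of 75 (depth 10)
65: left child of 66 (depth 11)
25: left child of 28 (depth 5)

36 44 54 85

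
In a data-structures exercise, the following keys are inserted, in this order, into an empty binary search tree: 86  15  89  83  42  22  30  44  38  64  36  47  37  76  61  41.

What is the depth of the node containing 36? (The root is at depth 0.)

7

86: root
15: left child of 86 (depth 1)
89: right child of 86 (depth 1)
83: right child of 15 (depth 2)
42: left child of 83 (depth 3)
22: left child of 42 (depth 4)
30: right child of 22 (depth 5)
44: right child of 42 (depth 4)
38: right child of 30 (depth 6)
64: right child of 44 (depth 5)
36: left child of 38 (depth 7)
47: left child of 64 (depth 6)
37: right child of 36 (depth 8)
76: right child of 64 (depth 6)
61: right child of 47 (depth 7)
41: right child of 38 (depth 7)

Path to 36: 86 → 15 → 83 → 42 → 22 → 30 → 38 → 36, which is 7 edges.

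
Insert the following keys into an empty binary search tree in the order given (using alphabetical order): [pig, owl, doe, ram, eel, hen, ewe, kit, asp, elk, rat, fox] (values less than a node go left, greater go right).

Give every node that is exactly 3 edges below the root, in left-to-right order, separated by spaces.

asp eel

Insert pig: tree is empty, so pig becomes the root.
Insert owl: owl < pig → go left. Place as left child of pig.
Insert doe: doe < pig → go left; doe < owl → go left. Place as left child of owl.
Insert ram: ram > pig → go right. Place as right child of pig.
Insert eel: eel < pig → go left; eel < owl → go left; eel > doe → go right. Place as right child of doe.
Insert hen: hen < pig → go left; hen < owl → go left; hen > doe → go right; hen > eel → go right. Place as right child of eel.
Insert ewe: ewe < pig → go left; ewe < owl → go left; ewe > doe → go right; ewe > eel → go right; ewe < hen → go left. Place as left child of hen.
Insert kit: kit < pig → go left; kit < owl → go left; kit > doe → go right; kit > eel → go right; kit > hen → go right. Place as right child of hen.
Insert asp: asp < pig → go left; asp < owl → go left; asp < doe → go left. Place as left child of doe.
Insert elk: elk < pig → go left; elk < owl → go left; elk > doe → go right; elk > eel → go right; elk < hen → go left; elk < ewe → go left. Place as left child of ewe.
Insert rat: rat > pig → go right; rat > ram → go right. Place as right child of ram.
Insert fox: fox < pig → go left; fox < owl → go left; fox > doe → go right; fox > eel → go right; fox < hen → go left; fox > ewe → go right. Place as right child of ewe.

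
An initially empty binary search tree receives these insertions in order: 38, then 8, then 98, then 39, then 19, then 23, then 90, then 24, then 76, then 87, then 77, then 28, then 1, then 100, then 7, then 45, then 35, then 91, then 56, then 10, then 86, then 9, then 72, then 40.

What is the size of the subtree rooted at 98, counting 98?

Resulting structure (node: left, right):
  38: L=8, R=98
  8: L=1, R=19
  98: L=39, R=100
  39: L=–, R=90
  19: L=10, R=23
  23: L=–, R=24
  90: L=76, R=91
  24: L=–, R=28
  76: L=45, R=87
  87: L=77, R=–
  77: L=–, R=86
  28: L=–, R=35
  1: L=–, R=7
  100: L=–, R=–
  7: L=–, R=–
  45: L=40, R=56
  35: L=–, R=–
  91: L=–, R=–
  56: L=–, R=72
  10: L=9, R=–
  86: L=–, R=–
  9: L=–, R=–
  72: L=–, R=–
  40: L=–, R=–

Subtree rooted at 98 contains: 98, 39, 90, 76, 45, 40, 56, 72, 87, 77, 86, 91, 100 — 13 nodes.

13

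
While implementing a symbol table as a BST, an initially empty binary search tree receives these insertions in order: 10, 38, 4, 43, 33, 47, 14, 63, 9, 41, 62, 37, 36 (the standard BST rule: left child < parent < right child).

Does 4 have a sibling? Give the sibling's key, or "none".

10: root
38: right child of 10 (depth 1)
4: left child of 10 (depth 1)
43: right child of 38 (depth 2)
33: left child of 38 (depth 2)
47: right child of 43 (depth 3)
14: left child of 33 (depth 3)
63: right child of 47 (depth 4)
9: right child of 4 (depth 2)
41: left child of 43 (depth 3)
62: left child of 63 (depth 5)
37: right child of 33 (depth 3)
36: left child of 37 (depth 4)

4's parent is 10; the other child of 10 is 38.

38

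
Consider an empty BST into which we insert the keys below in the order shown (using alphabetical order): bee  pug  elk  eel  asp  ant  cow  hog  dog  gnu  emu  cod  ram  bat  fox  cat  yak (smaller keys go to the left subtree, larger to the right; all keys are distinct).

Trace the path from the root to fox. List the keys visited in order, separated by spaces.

bee pug elk hog gnu emu fox

Insert bee: tree is empty, so bee becomes the root.
Insert pug: pug > bee → go right. Place as right child of bee.
Insert elk: elk > bee → go right; elk < pug → go left. Place as left child of pug.
Insert eel: eel > bee → go right; eel < pug → go left; eel < elk → go left. Place as left child of elk.
Insert asp: asp < bee → go left. Place as left child of bee.
Insert ant: ant < bee → go left; ant < asp → go left. Place as left child of asp.
Insert cow: cow > bee → go right; cow < pug → go left; cow < elk → go left; cow < eel → go left. Place as left child of eel.
Insert hog: hog > bee → go right; hog < pug → go left; hog > elk → go right. Place as right child of elk.
Insert dog: dog > bee → go right; dog < pug → go left; dog < elk → go left; dog < eel → go left; dog > cow → go right. Place as right child of cow.
Insert gnu: gnu > bee → go right; gnu < pug → go left; gnu > elk → go right; gnu < hog → go left. Place as left child of hog.
Insert emu: emu > bee → go right; emu < pug → go left; emu > elk → go right; emu < hog → go left; emu < gnu → go left. Place as left child of gnu.
Insert cod: cod > bee → go right; cod < pug → go left; cod < elk → go left; cod < eel → go left; cod < cow → go left. Place as left child of cow.
Insert ram: ram > bee → go right; ram > pug → go right. Place as right child of pug.
Insert bat: bat < bee → go left; bat > asp → go right. Place as right child of asp.
Insert fox: fox > bee → go right; fox < pug → go left; fox > elk → go right; fox < hog → go left; fox < gnu → go left; fox > emu → go right. Place as right child of emu.
Insert cat: cat > bee → go right; cat < pug → go left; cat < elk → go left; cat < eel → go left; cat < cow → go left; cat < cod → go left. Place as left child of cod.
Insert yak: yak > bee → go right; yak > pug → go right; yak > ram → go right. Place as right child of ram.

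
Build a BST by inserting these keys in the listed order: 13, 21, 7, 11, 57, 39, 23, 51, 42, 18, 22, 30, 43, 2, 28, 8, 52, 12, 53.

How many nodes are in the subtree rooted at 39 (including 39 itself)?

13: root
21: right child of 13 (depth 1)
7: left child of 13 (depth 1)
11: right child of 7 (depth 2)
57: right child of 21 (depth 2)
39: left child of 57 (depth 3)
23: left child of 39 (depth 4)
51: right child of 39 (depth 4)
42: left child of 51 (depth 5)
18: left child of 21 (depth 2)
22: left child of 23 (depth 5)
30: right child of 23 (depth 5)
43: right child of 42 (depth 6)
2: left child of 7 (depth 2)
28: left child of 30 (depth 6)
8: left child of 11 (depth 3)
52: right child of 51 (depth 5)
12: right child of 11 (depth 3)
53: right child of 52 (depth 6)

Subtree rooted at 39 contains: 39, 23, 22, 30, 28, 51, 42, 43, 52, 53 — 10 nodes.

10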